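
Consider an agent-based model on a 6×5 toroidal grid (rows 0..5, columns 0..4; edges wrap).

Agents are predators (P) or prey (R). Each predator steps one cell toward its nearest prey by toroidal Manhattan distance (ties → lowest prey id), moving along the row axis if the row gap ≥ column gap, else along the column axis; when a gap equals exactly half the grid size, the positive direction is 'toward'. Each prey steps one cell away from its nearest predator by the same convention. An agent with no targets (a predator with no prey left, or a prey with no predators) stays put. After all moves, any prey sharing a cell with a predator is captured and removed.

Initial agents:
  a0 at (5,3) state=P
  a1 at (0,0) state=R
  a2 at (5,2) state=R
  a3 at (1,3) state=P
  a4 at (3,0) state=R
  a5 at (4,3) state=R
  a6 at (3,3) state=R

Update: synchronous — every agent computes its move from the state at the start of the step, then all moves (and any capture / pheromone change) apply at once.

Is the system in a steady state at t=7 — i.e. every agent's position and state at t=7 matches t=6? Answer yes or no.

t=1: a0@(5,2):P a1@(0,1):R a2@(5,1):R a3@(2,3):P a4@(2,0):R a5@(3,3):R
t=2: a0@(5,1):P a1@(1,1):R a2@(5,0):R a3@(3,3):P a4@(2,1):R a5@(4,3):R
t=3: a0@(5,0):P a1@(2,1):R a2@(5,4):R a3@(4,3):P a4@(1,1):R a5@(5,3):R
t=4: a0@(5,4):P a1@(1,1):R a3@(5,3):P a4@(2,1):R a5@(0,3):R
t=5: a0@(0,4):P a1@(2,1):R a3@(0,3):P a4@(1,1):R a5@(1,3):R
t=6: a0@(1,4):P a1@(3,1):R a3@(1,3):P a4@(1,2):R a5@(2,3):R
t=7: a0@(1,3):P a1@(4,1):R a3@(1,2):P a4@(1,1):R a5@(3,3):R

no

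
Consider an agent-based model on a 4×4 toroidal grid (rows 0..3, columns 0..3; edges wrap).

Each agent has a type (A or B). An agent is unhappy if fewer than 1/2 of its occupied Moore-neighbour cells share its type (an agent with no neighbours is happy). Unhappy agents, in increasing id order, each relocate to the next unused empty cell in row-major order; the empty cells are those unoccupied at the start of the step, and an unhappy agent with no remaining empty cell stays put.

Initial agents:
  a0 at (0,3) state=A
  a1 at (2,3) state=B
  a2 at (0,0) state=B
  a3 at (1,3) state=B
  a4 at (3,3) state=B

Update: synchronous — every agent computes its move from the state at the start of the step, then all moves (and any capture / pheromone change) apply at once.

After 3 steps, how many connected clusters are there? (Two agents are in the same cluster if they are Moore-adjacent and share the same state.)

2

t=1: a0@(0,1):A a1@(2,3):B a2@(0,0):B a3@(1,3):B a4@(3,3):B
t=2: a0@(0,2):A a1@(2,3):B a2@(0,0):B a3@(1,3):B a4@(3,3):B
t=3: a0@(0,1):A a1@(2,3):B a2@(0,0):B a3@(1,3):B a4@(3,3):B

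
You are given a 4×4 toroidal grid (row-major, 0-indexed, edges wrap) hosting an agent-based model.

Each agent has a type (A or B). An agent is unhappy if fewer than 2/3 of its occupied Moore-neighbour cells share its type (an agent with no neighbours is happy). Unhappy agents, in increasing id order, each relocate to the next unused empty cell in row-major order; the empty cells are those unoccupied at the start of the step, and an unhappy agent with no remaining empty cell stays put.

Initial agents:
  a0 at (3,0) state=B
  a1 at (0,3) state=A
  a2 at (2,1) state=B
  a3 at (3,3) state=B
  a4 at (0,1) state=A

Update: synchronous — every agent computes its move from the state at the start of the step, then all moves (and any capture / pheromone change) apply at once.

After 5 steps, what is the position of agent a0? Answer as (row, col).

(1, 0)

t=1: a0@(0,0):B a1@(0,2):A a2@(2,1):B a3@(1,0):B a4@(1,1):A
t=2: a0@(0,1):B a1@(0,2):A a2@(0,3):B a3@(1,0):B a4@(1,2):A
t=3: a0@(0,0):B a1@(1,1):A a2@(1,3):B a3@(1,0):B a4@(2,0):A
t=4: a0@(0,0):B a1@(0,1):A a2@(1,3):B a3@(0,2):B a4@(0,3):A
t=5: a0@(1,0):B a1@(1,1):A a2@(1,3):B a3@(1,2):B a4@(2,0):A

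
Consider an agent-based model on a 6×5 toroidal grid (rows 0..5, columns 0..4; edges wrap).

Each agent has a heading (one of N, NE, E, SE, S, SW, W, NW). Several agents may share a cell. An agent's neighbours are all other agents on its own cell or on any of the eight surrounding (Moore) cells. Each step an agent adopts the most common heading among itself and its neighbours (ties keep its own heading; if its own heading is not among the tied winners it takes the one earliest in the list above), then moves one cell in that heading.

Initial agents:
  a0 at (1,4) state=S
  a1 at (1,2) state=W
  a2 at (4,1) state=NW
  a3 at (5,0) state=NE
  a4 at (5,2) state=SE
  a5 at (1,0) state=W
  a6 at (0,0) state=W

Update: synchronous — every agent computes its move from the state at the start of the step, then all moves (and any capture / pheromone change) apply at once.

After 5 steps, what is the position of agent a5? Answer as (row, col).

t=1: a0@(1,3):W a1@(1,1):W a2@(3,0):NW a3@(4,1):NE a4@(0,3):SE a5@(1,4):W a6@(0,4):W
t=2: a0@(1,2):W a1@(1,0):W a2@(2,4):NW a3@(3,2):NE a4@(0,2):W a5@(1,3):W a6@(0,3):W
t=3: a0@(1,1):W a1@(1,4):W a2@(2,3):W a3@(2,3):NE a4@(0,1):W a5@(1,2):W a6@(0,2):W
t=4: a0@(1,0):W a1@(1,3):W a2@(2,2):W a3@(2,2):W a4@(0,0):W a5@(1,1):W a6@(0,1):W
t=5: a0@(1,4):W a1@(1,2):W a2@(2,1):W a3@(2,1):W a4@(0,4):W a5@(1,0):W a6@(0,0):W

(1, 0)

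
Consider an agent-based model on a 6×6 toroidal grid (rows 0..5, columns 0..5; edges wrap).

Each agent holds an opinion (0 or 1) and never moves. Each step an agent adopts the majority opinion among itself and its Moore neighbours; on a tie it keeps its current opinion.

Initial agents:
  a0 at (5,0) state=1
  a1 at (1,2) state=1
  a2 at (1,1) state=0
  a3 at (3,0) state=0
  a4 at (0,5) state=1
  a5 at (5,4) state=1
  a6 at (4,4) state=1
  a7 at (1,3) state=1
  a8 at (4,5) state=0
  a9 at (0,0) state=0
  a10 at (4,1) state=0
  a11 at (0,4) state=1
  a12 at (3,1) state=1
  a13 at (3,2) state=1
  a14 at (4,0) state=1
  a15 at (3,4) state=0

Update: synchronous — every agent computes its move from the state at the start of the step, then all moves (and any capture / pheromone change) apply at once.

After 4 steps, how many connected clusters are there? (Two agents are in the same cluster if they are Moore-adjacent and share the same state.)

2

t=1: a0@(5,0):1 a1@(1,2):1 a2@(1,1):0 a3@(3,0):0 a4@(0,5):1 a5@(5,4):1 a6@(4,4):1 a7@(1,3):1 a8@(4,5):1 a9@(0,0):0 a10@(4,1):1 a11@(0,4):1 a12@(3,1):1 a13@(3,2):1 a14@(4,0):1 a15@(3,4):0
t=2: a0@(5,0):1 a1@(1,2):1 a2@(1,1):0 a3@(3,0):1 a4@(0,5):1 a5@(5,4):1 a6@(4,4):1 a7@(1,3):1 a8@(4,5):1 a9@(0,0):0 a10@(4,1):1 a11@(0,4):1 a12@(3,1):1 a13@(3,2):1 a14@(4,0):1 a15@(3,4):1
t=3: (unchanged — steady state)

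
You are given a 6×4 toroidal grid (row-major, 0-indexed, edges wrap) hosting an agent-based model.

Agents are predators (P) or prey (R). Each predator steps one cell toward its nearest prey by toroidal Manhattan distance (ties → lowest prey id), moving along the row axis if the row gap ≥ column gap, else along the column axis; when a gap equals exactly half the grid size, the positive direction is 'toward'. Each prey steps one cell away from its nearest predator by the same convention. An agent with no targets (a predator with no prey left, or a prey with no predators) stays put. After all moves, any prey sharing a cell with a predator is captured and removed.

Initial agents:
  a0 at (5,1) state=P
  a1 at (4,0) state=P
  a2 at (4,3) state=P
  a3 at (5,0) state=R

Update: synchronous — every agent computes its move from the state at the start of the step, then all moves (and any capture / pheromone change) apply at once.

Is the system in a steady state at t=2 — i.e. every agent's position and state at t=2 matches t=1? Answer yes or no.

t=1: a0@(5,0):P a1@(5,0):P a2@(5,3):P
t=2: (unchanged — steady state)

yes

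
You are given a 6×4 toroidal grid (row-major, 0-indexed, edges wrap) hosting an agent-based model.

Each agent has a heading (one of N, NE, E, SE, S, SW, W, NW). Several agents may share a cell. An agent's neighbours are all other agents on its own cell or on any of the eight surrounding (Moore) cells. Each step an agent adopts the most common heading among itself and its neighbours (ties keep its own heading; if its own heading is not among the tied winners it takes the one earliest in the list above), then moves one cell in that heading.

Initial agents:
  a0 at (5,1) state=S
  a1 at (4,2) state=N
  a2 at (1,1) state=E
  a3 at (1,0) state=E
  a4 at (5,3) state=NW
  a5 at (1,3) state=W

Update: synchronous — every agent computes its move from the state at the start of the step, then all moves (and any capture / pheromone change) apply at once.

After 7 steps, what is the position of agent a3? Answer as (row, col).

(1, 3)

t=1: a0@(0,1):S a1@(3,2):N a2@(1,2):E a3@(1,1):E a4@(4,2):NW a5@(1,2):W
t=2: a0@(0,2):E a1@(2,2):N a2@(1,3):E a3@(1,2):E a4@(3,1):NW a5@(1,3):E
t=3: a0@(0,3):E a1@(2,3):E a2@(1,0):E a3@(1,3):E a4@(2,0):NW a5@(1,0):E
t=4: a0@(0,0):E a1@(2,0):E a2@(1,1):E a3@(1,0):E a4@(2,1):E a5@(1,1):E
t=5: a0@(0,1):E a1@(2,1):E a2@(1,2):E a3@(1,1):E a4@(2,2):E a5@(1,2):E
t=6: a0@(0,2):E a1@(2,2):E a2@(1,3):E a3@(1,2):E a4@(2,3):E a5@(1,3):E
t=7: a0@(0,3):E a1@(2,3):E a2@(1,0):E a3@(1,3):E a4@(2,0):E a5@(1,0):E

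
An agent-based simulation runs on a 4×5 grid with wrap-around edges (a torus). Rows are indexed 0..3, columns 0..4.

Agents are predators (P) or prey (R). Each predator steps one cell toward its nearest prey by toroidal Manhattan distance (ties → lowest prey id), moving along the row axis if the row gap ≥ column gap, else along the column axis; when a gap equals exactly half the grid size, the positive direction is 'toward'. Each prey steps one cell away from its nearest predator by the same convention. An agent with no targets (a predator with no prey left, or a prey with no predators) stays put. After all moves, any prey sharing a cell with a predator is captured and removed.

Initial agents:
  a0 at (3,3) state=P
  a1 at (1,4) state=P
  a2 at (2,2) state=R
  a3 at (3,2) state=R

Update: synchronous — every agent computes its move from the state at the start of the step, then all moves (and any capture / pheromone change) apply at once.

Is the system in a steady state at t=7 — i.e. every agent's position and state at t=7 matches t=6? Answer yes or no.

t=1: a0@(3,2):P a1@(1,3):P a2@(1,2):R a3@(3,1):R
t=2: a0@(3,1):P a1@(1,2):P a2@(1,1):R a3@(3,0):R
t=3: a0@(3,0):P a1@(1,1):P a2@(1,0):R a3@(3,4):R
t=4: a0@(3,4):P a1@(1,0):P a2@(1,4):R a3@(3,3):R
t=5: a0@(3,3):P a1@(1,4):P a2@(1,3):R a3@(3,2):R
t=6: a0@(3,2):P a1@(1,3):P a2@(1,2):R a3@(3,1):R
t=7: a0@(3,1):P a1@(1,2):P a2@(1,1):R a3@(3,0):R

no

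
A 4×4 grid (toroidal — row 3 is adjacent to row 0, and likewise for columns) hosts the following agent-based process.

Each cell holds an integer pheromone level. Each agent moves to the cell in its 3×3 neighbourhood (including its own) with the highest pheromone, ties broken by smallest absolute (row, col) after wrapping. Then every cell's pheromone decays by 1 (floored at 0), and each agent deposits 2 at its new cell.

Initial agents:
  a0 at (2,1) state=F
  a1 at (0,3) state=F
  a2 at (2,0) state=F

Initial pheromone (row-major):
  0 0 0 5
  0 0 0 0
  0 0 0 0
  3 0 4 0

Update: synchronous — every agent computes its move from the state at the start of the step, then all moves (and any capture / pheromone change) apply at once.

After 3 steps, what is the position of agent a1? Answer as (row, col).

(0, 3)

t=1: a0@(3,2) a1@(0,3) a2@(3,0) | pheromone: 0 0 0 6 / 0 0 0 0 / 0 0 0 0 / 4 0 5 0
t=2: a0@(0,3) a1@(0,3) a2@(0,3) | pheromone: 0 0 0 11 / 0 0 0 0 / 0 0 0 0 / 3 0 4 0
t=3: a0@(0,3) a1@(0,3) a2@(0,3) | pheromone: 0 0 0 16 / 0 0 0 0 / 0 0 0 0 / 2 0 3 0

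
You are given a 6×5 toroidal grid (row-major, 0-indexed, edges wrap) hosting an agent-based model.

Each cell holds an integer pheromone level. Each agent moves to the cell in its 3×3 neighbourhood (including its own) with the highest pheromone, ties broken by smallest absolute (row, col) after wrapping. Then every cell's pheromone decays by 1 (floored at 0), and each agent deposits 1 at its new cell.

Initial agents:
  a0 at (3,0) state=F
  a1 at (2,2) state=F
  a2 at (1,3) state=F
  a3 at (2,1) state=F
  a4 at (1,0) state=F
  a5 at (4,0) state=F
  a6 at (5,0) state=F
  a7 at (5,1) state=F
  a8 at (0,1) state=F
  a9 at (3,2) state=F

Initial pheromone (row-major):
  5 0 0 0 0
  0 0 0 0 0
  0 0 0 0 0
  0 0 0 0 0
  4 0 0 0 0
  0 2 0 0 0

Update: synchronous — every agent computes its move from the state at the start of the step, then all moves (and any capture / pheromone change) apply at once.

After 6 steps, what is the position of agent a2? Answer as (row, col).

(0, 2)

t=1: a0@(4,0) a1@(1,1) a2@(0,2) a3@(1,0) a4@(0,0) a5@(4,0) a6@(0,0) a7@(0,0) a8@(0,0) a9@(2,1) | pheromone: 8 0 1 0 0 / 1 1 0 0 0 / 0 1 0 0 0 / 0 0 0 0 0 / 5 0 0 0 0 / 0 1 0 0 0
t=2: a0@(4,0) a1@(0,0) a2@(0,2) a3@(0,0) a4@(0,0) a5@(4,0) a6@(0,0) a7@(0,0) a8@(0,0) a9@(1,0) | pheromone: 13 0 1 0 0 / 1 0 0 0 0 / 0 0 0 0 0 / 0 0 0 0 0 / 6 0 0 0 0 / 0 0 0 0 0
t=3: a0@(4,0) a1@(0,0) a2@(0,2) a3@(0,0) a4@(0,0) a5@(4,0) a6@(0,0) a7@(0,0) a8@(0,0) a9@(0,0) | pheromone: 19 0 1 0 0 / 0 0 0 0 0 / 0 0 0 0 0 / 0 0 0 0 0 / 7 0 0 0 0 / 0 0 0 0 0
t=4: a0@(4,0) a1@(0,0) a2@(0,2) a3@(0,0) a4@(0,0) a5@(4,0) a6@(0,0) a7@(0,0) a8@(0,0) a9@(0,0) | pheromone: 25 0 1 0 0 / 0 0 0 0 0 / 0 0 0 0 0 / 0 0 0 0 0 / 8 0 0 0 0 / 0 0 0 0 0
t=5: a0@(4,0) a1@(0,0) a2@(0,2) a3@(0,0) a4@(0,0) a5@(4,0) a6@(0,0) a7@(0,0) a8@(0,0) a9@(0,0) | pheromone: 31 0 1 0 0 / 0 0 0 0 0 / 0 0 0 0 0 / 0 0 0 0 0 / 9 0 0 0 0 / 0 0 0 0 0
t=6: a0@(4,0) a1@(0,0) a2@(0,2) a3@(0,0) a4@(0,0) a5@(4,0) a6@(0,0) a7@(0,0) a8@(0,0) a9@(0,0) | pheromone: 37 0 1 0 0 / 0 0 0 0 0 / 0 0 0 0 0 / 0 0 0 0 0 / 10 0 0 0 0 / 0 0 0 0 0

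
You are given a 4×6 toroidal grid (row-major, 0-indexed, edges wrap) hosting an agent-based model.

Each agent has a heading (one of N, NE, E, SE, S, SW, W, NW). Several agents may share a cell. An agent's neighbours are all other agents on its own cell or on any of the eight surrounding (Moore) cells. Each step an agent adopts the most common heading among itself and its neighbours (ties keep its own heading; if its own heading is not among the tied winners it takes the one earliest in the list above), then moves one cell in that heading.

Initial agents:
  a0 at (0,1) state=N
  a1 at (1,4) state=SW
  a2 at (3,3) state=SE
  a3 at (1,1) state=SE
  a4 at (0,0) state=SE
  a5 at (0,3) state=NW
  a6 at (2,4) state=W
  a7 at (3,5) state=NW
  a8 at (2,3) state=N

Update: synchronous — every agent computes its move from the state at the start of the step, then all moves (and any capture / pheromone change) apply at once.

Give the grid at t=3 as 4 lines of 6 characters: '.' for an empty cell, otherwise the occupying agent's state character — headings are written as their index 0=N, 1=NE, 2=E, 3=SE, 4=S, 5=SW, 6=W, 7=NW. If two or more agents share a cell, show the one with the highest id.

t=1: a0@(1,2):SE a1@(2,3):SW a2@(0,4):SE a3@(2,2):SE a4@(1,1):SE a5@(3,2):NW a6@(2,3):W a7@(2,4):NW a8@(1,3):N
t=2: a0@(2,3):SE a1@(3,4):SE a2@(1,5):SE a3@(3,3):SE a4@(2,2):SE a5@(2,1):NW a6@(3,4):SE a7@(1,3):NW a8@(2,4):SE
t=3: a0@(3,4):SE a1@(0,5):SE a2@(2,0):SE a3@(0,4):SE a4@(3,3):SE a5@(1,0):NW a6@(0,5):SE a7@(2,4):SE a8@(3,5):SE

....33
7.....
3...3.
...333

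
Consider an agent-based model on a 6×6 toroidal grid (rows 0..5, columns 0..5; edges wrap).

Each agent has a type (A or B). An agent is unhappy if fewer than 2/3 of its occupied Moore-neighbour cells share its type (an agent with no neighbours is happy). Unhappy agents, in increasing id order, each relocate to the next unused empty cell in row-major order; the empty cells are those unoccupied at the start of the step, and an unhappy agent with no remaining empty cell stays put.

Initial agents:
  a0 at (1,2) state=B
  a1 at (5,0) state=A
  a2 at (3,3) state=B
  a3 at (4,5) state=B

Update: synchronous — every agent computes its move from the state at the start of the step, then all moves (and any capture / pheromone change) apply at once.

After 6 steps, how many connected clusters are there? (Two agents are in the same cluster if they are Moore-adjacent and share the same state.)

t=1: a0@(1,2):B a1@(0,0):A a2@(3,3):B a3@(0,1):B
t=2: a0@(1,2):B a1@(0,2):A a2@(3,3):B a3@(0,3):B
t=3: a0@(0,0):B a1@(0,1):A a2@(3,3):B a3@(0,4):B
t=4: a0@(0,2):B a1@(0,3):A a2@(3,3):B a3@(0,4):B
t=5: a0@(0,0):B a1@(0,1):A a2@(3,3):B a3@(0,5):B
t=6: a0@(0,2):B a1@(0,3):A a2@(3,3):B a3@(0,5):B

4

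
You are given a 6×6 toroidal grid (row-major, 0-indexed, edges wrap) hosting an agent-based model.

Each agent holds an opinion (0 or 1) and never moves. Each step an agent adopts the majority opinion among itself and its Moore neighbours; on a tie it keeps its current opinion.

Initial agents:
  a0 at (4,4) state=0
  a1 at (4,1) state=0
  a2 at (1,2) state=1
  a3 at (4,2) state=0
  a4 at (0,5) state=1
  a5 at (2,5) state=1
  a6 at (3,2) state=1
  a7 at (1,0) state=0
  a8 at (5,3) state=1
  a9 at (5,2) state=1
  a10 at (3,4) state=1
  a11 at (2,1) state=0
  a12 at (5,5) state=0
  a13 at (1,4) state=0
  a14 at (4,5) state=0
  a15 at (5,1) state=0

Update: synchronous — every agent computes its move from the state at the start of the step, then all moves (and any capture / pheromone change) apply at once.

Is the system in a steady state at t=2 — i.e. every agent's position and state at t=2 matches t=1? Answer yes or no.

no

t=1: a0@(4,4):0 a1@(4,1):0 a2@(1,2):1 a3@(4,2):0 a4@(0,5):0 a5@(2,5):1 a6@(3,2):0 a7@(1,0):0 a8@(5,3):1 a9@(5,2):0 a10@(3,4):1 a11@(2,1):0 a12@(5,5):0 a13@(1,4):1 a14@(4,5):0 a15@(5,1):0
t=2: a0@(4,4):0 a1@(4,1):0 a2@(1,2):1 a3@(4,2):0 a4@(0,5):0 a5@(2,5):1 a6@(3,2):0 a7@(1,0):0 a8@(5,3):0 a9@(5,2):0 a10@(3,4):1 a11@(2,1):0 a12@(5,5):0 a13@(1,4):1 a14@(4,5):0 a15@(5,1):0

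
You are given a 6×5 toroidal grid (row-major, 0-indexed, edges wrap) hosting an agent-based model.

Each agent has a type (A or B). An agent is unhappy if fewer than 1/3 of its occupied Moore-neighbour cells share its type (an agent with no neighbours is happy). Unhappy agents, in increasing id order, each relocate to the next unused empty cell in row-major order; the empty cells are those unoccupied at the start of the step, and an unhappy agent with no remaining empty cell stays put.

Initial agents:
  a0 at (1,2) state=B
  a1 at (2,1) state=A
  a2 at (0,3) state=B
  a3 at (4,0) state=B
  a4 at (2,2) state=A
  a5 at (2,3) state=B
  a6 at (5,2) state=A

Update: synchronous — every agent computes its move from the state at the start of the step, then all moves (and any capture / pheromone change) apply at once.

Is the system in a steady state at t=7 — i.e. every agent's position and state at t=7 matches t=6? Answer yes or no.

t=1: a0@(1,2):B a1@(2,1):A a2@(0,3):B a3@(4,0):B a4@(2,2):A a5@(2,3):B a6@(0,0):A
t=2: (unchanged — steady state)

yes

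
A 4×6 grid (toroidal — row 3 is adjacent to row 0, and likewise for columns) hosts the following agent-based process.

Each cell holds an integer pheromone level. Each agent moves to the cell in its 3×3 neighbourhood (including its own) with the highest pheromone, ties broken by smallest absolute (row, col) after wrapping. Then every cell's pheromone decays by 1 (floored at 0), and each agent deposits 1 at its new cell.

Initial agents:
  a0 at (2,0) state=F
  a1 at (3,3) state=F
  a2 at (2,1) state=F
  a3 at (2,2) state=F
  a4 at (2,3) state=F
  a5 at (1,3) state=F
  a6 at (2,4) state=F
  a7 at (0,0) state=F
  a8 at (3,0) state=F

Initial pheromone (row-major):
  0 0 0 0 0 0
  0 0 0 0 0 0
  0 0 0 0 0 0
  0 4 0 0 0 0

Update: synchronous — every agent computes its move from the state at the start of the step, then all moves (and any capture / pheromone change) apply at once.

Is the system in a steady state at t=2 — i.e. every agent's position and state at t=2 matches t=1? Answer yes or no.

t=1: a0@(3,1) a1@(0,2) a2@(3,1) a3@(3,1) a4@(1,2) a5@(0,2) a6@(1,3) a7@(3,1) a8@(3,1) | pheromone: 0 0 2 0 0 0 / 0 0 1 1 0 0 / 0 0 0 0 0 0 / 0 8 0 0 0 0
t=2: a0@(3,1) a1@(3,1) a2@(3,1) a3@(3,1) a4@(0,2) a5@(3,1) a6@(0,2) a7@(3,1) a8@(3,1) | pheromone: 0 0 3 0 0 0 / 0 0 0 0 0 0 / 0 0 0 0 0 0 / 0 14 0 0 0 0

no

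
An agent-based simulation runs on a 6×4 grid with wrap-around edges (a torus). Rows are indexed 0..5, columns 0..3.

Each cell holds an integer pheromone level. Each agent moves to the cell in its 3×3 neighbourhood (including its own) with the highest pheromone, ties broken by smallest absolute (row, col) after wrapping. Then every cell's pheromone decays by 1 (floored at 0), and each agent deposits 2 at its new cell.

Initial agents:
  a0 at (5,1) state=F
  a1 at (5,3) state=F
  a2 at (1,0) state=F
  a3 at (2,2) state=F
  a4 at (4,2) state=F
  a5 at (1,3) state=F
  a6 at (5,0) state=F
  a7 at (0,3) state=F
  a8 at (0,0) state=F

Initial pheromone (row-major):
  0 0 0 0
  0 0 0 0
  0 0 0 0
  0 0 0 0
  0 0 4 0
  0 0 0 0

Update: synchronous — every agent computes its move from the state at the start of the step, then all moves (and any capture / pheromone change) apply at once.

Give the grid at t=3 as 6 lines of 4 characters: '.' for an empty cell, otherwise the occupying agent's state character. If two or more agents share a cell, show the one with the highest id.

t=1: a0@(4,2) a1@(4,2) a2@(0,0) a3@(1,1) a4@(4,2) a5@(0,0) a6@(0,0) a7@(0,0) a8@(0,0) | pheromone: 10 0 0 0 / 0 2 0 0 / 0 0 0 0 / 0 0 0 0 / 0 0 9 0 / 0 0 0 0
t=2: a0@(4,2) a1@(4,2) a2@(0,0) a3@(0,0) a4@(4,2) a5@(0,0) a6@(0,0) a7@(0,0) a8@(0,0) | pheromone: 21 0 0 0 / 0 1 0 0 / 0 0 0 0 / 0 0 0 0 / 0 0 14 0 / 0 0 0 0
t=3: a0@(4,2) a1@(4,2) a2@(0,0) a3@(0,0) a4@(4,2) a5@(0,0) a6@(0,0) a7@(0,0) a8@(0,0) | pheromone: 32 0 0 0 / 0 0 0 0 / 0 0 0 0 / 0 0 0 0 / 0 0 19 0 / 0 0 0 0

F...
....
....
....
..F.
....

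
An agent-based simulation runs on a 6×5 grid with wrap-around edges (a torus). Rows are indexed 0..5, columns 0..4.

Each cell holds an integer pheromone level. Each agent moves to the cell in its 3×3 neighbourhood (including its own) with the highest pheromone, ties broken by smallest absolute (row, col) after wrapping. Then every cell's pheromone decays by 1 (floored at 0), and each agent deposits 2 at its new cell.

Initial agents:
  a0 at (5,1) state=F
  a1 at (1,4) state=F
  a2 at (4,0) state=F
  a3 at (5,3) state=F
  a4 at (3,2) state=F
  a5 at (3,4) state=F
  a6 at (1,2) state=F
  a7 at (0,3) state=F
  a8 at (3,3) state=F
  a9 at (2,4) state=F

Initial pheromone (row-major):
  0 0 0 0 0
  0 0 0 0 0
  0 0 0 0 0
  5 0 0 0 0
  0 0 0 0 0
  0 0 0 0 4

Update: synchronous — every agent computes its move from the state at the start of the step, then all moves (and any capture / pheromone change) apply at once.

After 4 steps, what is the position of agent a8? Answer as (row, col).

(3, 0)

t=1: a0@(0,0) a1@(0,0) a2@(3,0) a3@(5,4) a4@(2,1) a5@(3,0) a6@(0,1) a7@(5,4) a8@(2,2) a9@(3,0) | pheromone: 4 2 0 0 0 / 0 0 0 0 0 / 0 2 2 0 0 / 10 0 0 0 0 / 0 0 0 0 0 / 0 0 0 0 7
t=2: a0@(5,4) a1@(5,4) a2@(3,0) a3@(5,4) a4@(3,0) a5@(3,0) a6@(0,0) a7@(5,4) a8@(2,1) a9@(3,0) | pheromone: 5 1 0 0 0 / 0 0 0 0 0 / 0 3 1 0 0 / 17 0 0 0 0 / 0 0 0 0 0 / 0 0 0 0 14
t=3: a0@(5,4) a1@(5,4) a2@(3,0) a3@(5,4) a4@(3,0) a5@(3,0) a6@(5,4) a7@(5,4) a8@(3,0) a9@(3,0) | pheromone: 4 0 0 0 0 / 0 0 0 0 0 / 0 2 0 0 0 / 26 0 0 0 0 / 0 0 0 0 0 / 0 0 0 0 23
t=4: a0@(5,4) a1@(5,4) a2@(3,0) a3@(5,4) a4@(3,0) a5@(3,0) a6@(5,4) a7@(5,4) a8@(3,0) a9@(3,0) | pheromone: 3 0 0 0 0 / 0 0 0 0 0 / 0 1 0 0 0 / 35 0 0 0 0 / 0 0 0 0 0 / 0 0 0 0 32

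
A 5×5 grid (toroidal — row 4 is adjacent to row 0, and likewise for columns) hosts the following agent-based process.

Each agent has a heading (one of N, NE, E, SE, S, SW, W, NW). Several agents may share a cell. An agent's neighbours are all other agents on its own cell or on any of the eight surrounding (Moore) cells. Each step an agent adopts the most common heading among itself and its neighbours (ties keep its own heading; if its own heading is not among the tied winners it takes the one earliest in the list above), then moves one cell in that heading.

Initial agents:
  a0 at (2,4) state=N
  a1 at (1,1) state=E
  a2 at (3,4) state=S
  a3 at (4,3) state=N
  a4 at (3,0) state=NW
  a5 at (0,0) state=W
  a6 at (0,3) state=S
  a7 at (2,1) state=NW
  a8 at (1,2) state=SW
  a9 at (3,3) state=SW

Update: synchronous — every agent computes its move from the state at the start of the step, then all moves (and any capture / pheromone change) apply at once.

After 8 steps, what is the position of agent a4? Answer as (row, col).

t=1: a0@(1,4):N a1@(1,2):E a2@(2,4):N a3@(0,3):S a4@(2,4):NW a5@(0,4):W a6@(1,3):S a7@(1,0):NW a8@(2,1):SW a9@(2,3):N
t=2: a0@(0,4):N a1@(2,2):S a2@(1,4):N a3@(1,3):S a4@(1,4):N a5@(1,4):S a6@(0,3):N a7@(0,4):NW a8@(3,0):SW a9@(1,3):N
t=3: a0@(4,4):N a1@(3,2):S a2@(0,4):N a3@(0,3):N a4@(0,4):N a5@(0,4):N a6@(4,3):N a7@(4,4):N a8@(4,4):SW a9@(0,3):N
t=4: a0@(3,4):N a1@(4,2):S a2@(4,4):N a3@(4,3):N a4@(4,4):N a5@(4,4):N a6@(3,3):N a7@(3,4):N a8@(3,4):N a9@(4,3):N
t=5: a0@(2,4):N a1@(3,2):N a2@(3,4):N a3@(3,3):N a4@(3,4):N a5@(3,4):N a6@(2,3):N a7@(2,4):N a8@(2,4):N a9@(3,3):N
t=6: a0@(1,4):N a1@(2,2):N a2@(2,4):N a3@(2,3):N a4@(2,4):N a5@(2,4):N a6@(1,3):N a7@(1,4):N a8@(1,4):N a9@(2,3):N
t=7: a0@(0,4):N a1@(1,2):N a2@(1,4):N a3@(1,3):N a4@(1,4):N a5@(1,4):N a6@(0,3):N a7@(0,4):N a8@(0,4):N a9@(1,3):N
t=8: a0@(4,4):N a1@(0,2):N a2@(0,4):N a3@(0,3):N a4@(0,4):N a5@(0,4):N a6@(4,3):N a7@(4,4):N a8@(4,4):N a9@(0,3):N

(0, 4)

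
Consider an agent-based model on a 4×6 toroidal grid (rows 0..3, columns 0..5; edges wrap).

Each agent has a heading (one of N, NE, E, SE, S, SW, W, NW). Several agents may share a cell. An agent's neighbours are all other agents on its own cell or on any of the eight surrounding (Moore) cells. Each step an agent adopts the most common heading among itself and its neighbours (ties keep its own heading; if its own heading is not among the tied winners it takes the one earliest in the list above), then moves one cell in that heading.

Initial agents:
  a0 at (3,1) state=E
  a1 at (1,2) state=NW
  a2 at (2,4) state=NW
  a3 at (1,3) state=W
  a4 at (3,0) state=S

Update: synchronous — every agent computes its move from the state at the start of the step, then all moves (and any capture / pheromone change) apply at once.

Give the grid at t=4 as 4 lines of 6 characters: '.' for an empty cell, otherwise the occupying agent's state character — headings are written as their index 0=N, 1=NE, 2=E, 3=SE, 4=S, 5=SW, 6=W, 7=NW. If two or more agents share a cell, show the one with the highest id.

.....7
....77
7.....
......

t=1: a0@(3,2):E a1@(0,1):NW a2@(1,3):NW a3@(0,2):NW a4@(0,0):S
t=2: a0@(2,1):NW a1@(3,0):NW a2@(0,2):NW a3@(3,1):NW a4@(1,0):S
t=3: a0@(1,0):NW a1@(2,5):NW a2@(3,1):NW a3@(2,0):NW a4@(2,0):S
t=4: a0@(0,5):NW a1@(1,4):NW a2@(2,0):NW a3@(1,5):NW a4@(1,5):NW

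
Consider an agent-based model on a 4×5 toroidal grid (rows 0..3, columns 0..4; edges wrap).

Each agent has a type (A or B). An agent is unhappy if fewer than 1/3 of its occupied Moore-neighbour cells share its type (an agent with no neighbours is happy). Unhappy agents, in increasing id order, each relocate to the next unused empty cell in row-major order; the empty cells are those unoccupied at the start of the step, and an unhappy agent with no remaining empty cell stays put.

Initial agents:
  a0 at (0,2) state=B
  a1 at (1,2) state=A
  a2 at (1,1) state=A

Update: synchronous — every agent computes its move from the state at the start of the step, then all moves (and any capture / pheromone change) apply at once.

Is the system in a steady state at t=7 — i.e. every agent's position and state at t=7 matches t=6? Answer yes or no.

t=1: a0@(0,0):B a1@(1,2):A a2@(1,1):A
t=2: a0@(0,1):B a1@(1,2):A a2@(1,1):A
t=3: a0@(0,0):B a1@(1,2):A a2@(1,1):A
t=4: a0@(0,1):B a1@(1,2):A a2@(1,1):A
t=5: a0@(0,0):B a1@(1,2):A a2@(1,1):A
t=6: a0@(0,1):B a1@(1,2):A a2@(1,1):A
t=7: a0@(0,0):B a1@(1,2):A a2@(1,1):A

no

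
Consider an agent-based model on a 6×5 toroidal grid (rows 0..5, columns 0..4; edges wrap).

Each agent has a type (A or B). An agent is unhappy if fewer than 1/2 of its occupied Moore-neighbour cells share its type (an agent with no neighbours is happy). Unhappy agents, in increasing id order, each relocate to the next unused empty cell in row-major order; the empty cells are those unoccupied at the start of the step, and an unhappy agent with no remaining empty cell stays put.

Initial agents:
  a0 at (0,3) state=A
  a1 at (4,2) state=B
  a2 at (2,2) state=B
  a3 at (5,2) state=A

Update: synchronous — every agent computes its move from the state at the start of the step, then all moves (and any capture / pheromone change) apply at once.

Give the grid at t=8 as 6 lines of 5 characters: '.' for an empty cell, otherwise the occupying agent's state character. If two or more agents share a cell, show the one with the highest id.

B..A.
.....
..B..
.....
.....
..A..

t=1: a0@(0,3):A a1@(0,0):B a2@(2,2):B a3@(5,2):A
t=2: (unchanged — steady state)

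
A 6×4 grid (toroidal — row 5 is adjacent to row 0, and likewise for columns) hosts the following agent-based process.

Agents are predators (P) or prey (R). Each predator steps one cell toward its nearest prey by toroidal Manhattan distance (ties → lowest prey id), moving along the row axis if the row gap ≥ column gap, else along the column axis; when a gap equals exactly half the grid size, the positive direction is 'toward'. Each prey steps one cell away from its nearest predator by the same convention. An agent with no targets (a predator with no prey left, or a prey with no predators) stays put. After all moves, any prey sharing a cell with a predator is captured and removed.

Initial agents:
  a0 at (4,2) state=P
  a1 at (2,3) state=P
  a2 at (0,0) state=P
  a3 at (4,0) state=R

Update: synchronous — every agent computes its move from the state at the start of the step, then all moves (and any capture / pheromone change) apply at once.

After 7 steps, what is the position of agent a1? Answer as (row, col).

t=1: a0@(4,3):P a1@(3,3):P a2@(5,0):P
t=2: (unchanged — steady state)

(3, 3)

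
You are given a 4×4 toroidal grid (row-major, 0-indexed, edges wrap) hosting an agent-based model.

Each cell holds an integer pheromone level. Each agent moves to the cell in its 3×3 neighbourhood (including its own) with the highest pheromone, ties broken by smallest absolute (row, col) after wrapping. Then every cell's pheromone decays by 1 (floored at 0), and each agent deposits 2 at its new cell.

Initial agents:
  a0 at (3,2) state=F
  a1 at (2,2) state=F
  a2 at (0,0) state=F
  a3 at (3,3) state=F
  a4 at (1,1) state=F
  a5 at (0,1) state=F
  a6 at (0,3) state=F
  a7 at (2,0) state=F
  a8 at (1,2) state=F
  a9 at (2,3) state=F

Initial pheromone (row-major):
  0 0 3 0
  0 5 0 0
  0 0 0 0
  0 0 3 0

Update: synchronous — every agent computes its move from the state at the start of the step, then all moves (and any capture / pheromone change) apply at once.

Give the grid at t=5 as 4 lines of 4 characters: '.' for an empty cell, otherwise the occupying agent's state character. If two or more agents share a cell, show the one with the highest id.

....
.F..
....
....

t=1: a0@(0,2) a1@(1,1) a2@(1,1) a3@(0,2) a4@(1,1) a5@(1,1) a6@(0,2) a7@(1,1) a8@(1,1) a9@(3,2) | pheromone: 0 0 8 0 / 0 16 0 0 / 0 0 0 0 / 0 0 4 0
t=2: a0@(1,1) a1@(1,1) a2@(1,1) a3@(1,1) a4@(1,1) a5@(1,1) a6@(1,1) a7@(1,1) a8@(1,1) a9@(0,2) | pheromone: 0 0 9 0 / 0 33 0 0 / 0 0 0 0 / 0 0 3 0
t=3: a0@(1,1) a1@(1,1) a2@(1,1) a3@(1,1) a4@(1,1) a5@(1,1) a6@(1,1) a7@(1,1) a8@(1,1) a9@(1,1) | pheromone: 0 0 8 0 / 0 52 0 0 / 0 0 0 0 / 0 0 2 0
t=4: a0@(1,1) a1@(1,1) a2@(1,1) a3@(1,1) a4@(1,1) a5@(1,1) a6@(1,1) a7@(1,1) a8@(1,1) a9@(1,1) | pheromone: 0 0 7 0 / 0 71 0 0 / 0 0 0 0 / 0 0 1 0
t=5: a0@(1,1) a1@(1,1) a2@(1,1) a3@(1,1) a4@(1,1) a5@(1,1) a6@(1,1) a7@(1,1) a8@(1,1) a9@(1,1) | pheromone: 0 0 6 0 / 0 90 0 0 / 0 0 0 0 / 0 0 0 0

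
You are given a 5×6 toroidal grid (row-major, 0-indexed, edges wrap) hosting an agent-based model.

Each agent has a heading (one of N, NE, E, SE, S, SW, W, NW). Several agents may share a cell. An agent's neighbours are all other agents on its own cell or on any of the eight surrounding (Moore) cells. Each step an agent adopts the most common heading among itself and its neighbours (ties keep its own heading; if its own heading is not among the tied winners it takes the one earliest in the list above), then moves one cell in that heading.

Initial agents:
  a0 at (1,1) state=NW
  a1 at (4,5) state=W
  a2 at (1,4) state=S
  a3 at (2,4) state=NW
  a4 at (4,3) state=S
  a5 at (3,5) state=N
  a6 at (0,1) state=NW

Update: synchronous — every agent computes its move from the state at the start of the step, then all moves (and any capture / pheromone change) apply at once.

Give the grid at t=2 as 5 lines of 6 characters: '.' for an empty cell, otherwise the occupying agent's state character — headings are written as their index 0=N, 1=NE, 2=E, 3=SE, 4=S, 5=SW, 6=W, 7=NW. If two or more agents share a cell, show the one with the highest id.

t=1: a0@(0,0):NW a1@(4,4):W a2@(2,4):S a3@(1,3):NW a4@(0,3):S a5@(2,5):N a6@(4,0):NW
t=2: a0@(4,5):NW a1@(4,3):W a2@(3,4):S a3@(2,3):S a4@(1,3):S a5@(1,5):N a6@(3,5):NW

......
...4.0
...4..
....47
...6.7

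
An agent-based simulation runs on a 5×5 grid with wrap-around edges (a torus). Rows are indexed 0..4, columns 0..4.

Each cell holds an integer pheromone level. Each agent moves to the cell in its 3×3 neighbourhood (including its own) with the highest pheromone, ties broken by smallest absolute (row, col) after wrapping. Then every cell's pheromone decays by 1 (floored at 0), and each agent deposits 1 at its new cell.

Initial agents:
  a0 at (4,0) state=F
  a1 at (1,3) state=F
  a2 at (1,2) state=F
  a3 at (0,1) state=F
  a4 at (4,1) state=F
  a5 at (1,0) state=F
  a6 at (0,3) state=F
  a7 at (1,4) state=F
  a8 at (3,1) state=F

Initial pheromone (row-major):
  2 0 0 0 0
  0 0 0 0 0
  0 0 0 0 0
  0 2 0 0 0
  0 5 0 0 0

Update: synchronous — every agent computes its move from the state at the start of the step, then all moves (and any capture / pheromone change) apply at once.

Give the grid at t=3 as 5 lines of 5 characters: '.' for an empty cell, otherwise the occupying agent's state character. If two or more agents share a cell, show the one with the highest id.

t=1: a0@(4,1) a1@(0,2) a2@(0,1) a3@(4,1) a4@(4,1) a5@(0,0) a6@(0,2) a7@(0,0) a8@(4,1) | pheromone: 3 1 2 0 0 / 0 0 0 0 0 / 0 0 0 0 0 / 0 1 0 0 0 / 0 8 0 0 0
t=2: a0@(4,1) a1@(4,1) a2@(4,1) a3@(4,1) a4@(4,1) a5@(4,1) a6@(4,1) a7@(4,1) a8@(4,1) | pheromone: 2 0 1 0 0 / 0 0 0 0 0 / 0 0 0 0 0 / 0 0 0 0 0 / 0 16 0 0 0
t=3: a0@(4,1) a1@(4,1) a2@(4,1) a3@(4,1) a4@(4,1) a5@(4,1) a6@(4,1) a7@(4,1) a8@(4,1) | pheromone: 1 0 0 0 0 / 0 0 0 0 0 / 0 0 0 0 0 / 0 0 0 0 0 / 0 24 0 0 0

.....
.....
.....
.....
.F...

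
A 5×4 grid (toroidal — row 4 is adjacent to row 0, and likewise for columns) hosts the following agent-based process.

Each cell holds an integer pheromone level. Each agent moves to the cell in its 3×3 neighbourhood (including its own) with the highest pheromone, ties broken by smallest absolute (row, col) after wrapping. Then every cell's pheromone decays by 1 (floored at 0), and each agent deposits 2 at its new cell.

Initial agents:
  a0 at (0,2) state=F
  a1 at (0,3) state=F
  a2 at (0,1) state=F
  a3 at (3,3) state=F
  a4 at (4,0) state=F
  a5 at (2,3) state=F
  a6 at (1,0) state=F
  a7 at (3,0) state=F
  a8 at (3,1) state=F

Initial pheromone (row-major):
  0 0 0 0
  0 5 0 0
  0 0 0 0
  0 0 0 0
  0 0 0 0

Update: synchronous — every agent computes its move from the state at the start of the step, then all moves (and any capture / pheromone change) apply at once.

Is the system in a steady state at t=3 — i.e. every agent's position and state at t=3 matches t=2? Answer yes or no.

t=1: a0@(1,1) a1@(0,0) a2@(1,1) a3@(2,0) a4@(0,0) a5@(1,0) a6@(1,1) a7@(2,0) a8@(2,0) | pheromone: 4 0 0 0 / 2 10 0 0 / 6 0 0 0 / 0 0 0 0 / 0 0 0 0
t=2: a0@(1,1) a1@(1,1) a2@(1,1) a3@(1,1) a4@(1,1) a5@(1,1) a6@(1,1) a7@(1,1) a8@(1,1) | pheromone: 3 0 0 0 / 1 27 0 0 / 5 0 0 0 / 0 0 0 0 / 0 0 0 0
t=3: a0@(1,1) a1@(1,1) a2@(1,1) a3@(1,1) a4@(1,1) a5@(1,1) a6@(1,1) a7@(1,1) a8@(1,1) | pheromone: 2 0 0 0 / 0 44 0 0 / 4 0 0 0 / 0 0 0 0 / 0 0 0 0

yes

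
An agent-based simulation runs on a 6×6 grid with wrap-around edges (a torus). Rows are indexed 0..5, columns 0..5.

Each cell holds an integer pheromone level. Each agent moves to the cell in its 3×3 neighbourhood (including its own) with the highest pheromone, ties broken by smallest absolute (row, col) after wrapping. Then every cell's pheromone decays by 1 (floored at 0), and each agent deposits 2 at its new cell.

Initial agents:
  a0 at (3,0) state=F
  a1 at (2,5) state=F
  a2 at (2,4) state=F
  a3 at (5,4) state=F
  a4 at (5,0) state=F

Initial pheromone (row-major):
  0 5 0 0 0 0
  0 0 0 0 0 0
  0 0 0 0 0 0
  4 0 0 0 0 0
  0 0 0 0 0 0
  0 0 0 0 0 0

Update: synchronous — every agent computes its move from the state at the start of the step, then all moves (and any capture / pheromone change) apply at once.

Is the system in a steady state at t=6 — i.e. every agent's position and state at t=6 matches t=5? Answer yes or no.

yes

t=1: a0@(3,0) a1@(3,0) a2@(1,3) a3@(0,3) a4@(0,1) | pheromone: 0 6 0 2 0 0 / 0 0 0 2 0 0 / 0 0 0 0 0 0 / 7 0 0 0 0 0 / 0 0 0 0 0 0 / 0 0 0 0 0 0
t=2: a0@(3,0) a1@(3,0) a2@(0,3) a3@(0,3) a4@(0,1) | pheromone: 0 7 0 5 0 0 / 0 0 0 1 0 0 / 0 0 0 0 0 0 / 10 0 0 0 0 0 / 0 0 0 0 0 0 / 0 0 0 0 0 0
t=3: a0@(3,0) a1@(3,0) a2@(0,3) a3@(0,3) a4@(0,1) | pheromone: 0 8 0 8 0 0 / 0 0 0 0 0 0 / 0 0 0 0 0 0 / 13 0 0 0 0 0 / 0 0 0 0 0 0 / 0 0 0 0 0 0
t=4: a0@(3,0) a1@(3,0) a2@(0,3) a3@(0,3) a4@(0,1) | pheromone: 0 9 0 11 0 0 / 0 0 0 0 0 0 / 0 0 0 0 0 0 / 16 0 0 0 0 0 / 0 0 0 0 0 0 / 0 0 0 0 0 0
t=5: a0@(3,0) a1@(3,0) a2@(0,3) a3@(0,3) a4@(0,1) | pheromone: 0 10 0 14 0 0 / 0 0 0 0 0 0 / 0 0 0 0 0 0 / 19 0 0 0 0 0 / 0 0 0 0 0 0 / 0 0 0 0 0 0
t=6: a0@(3,0) a1@(3,0) a2@(0,3) a3@(0,3) a4@(0,1) | pheromone: 0 11 0 17 0 0 / 0 0 0 0 0 0 / 0 0 0 0 0 0 / 22 0 0 0 0 0 / 0 0 0 0 0 0 / 0 0 0 0 0 0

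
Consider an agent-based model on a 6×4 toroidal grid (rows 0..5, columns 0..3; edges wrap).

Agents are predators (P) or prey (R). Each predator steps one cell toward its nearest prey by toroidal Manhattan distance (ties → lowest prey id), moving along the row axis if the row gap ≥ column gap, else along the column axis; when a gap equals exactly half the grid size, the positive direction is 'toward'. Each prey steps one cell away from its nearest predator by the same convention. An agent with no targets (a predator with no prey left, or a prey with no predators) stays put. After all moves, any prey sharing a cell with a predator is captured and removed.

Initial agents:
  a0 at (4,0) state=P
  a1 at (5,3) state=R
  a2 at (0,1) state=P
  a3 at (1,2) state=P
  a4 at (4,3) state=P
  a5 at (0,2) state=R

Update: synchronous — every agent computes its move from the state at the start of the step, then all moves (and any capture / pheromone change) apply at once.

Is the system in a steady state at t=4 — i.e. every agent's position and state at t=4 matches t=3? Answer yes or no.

t=1: a0@(5,0):P a1@(0,3):R a2@(0,2):P a3@(0,2):P a4@(5,3):P a5@(0,3):R
t=2: a0@(0,0):P a2@(0,3):P a3@(0,3):P a4@(0,3):P
t=3: (unchanged — steady state)

yes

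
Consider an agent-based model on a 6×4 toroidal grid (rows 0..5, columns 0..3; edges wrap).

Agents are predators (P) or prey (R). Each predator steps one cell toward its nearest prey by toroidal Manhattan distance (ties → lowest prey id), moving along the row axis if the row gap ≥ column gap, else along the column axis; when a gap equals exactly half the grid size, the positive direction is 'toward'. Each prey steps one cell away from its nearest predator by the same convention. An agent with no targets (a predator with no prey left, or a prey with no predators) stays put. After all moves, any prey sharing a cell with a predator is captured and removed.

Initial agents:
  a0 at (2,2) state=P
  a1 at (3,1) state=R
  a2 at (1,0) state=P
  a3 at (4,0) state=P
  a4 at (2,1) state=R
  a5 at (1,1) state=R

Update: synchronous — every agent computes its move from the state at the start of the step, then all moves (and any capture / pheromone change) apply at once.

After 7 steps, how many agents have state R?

3

t=1: a0@(2,1):P a1@(4,1):R a2@(1,1):P a3@(3,0):P a4@(2,0):R a5@(1,2):R
t=2: a0@(2,0):P a1@(5,1):R a2@(1,2):P a3@(2,0):P a4@(2,3):R a5@(1,3):R
t=3: a0@(2,3):P a1@(4,1):R a2@(1,3):P a3@(2,3):P a4@(2,2):R a5@(1,0):R
t=4: a0@(2,2):P a1@(5,1):R a2@(1,0):P a3@(2,2):P a4@(2,1):R a5@(1,1):R
t=5: a0@(2,1):P a1@(4,1):R a2@(1,1):P a3@(2,1):P a4@(2,0):R a5@(1,2):R
t=6: a0@(2,0):P a1@(5,1):R a2@(1,2):P a3@(2,0):P a4@(2,3):R a5@(1,3):R
t=7: a0@(2,3):P a1@(4,1):R a2@(1,3):P a3@(2,3):P a4@(2,2):R a5@(1,0):R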